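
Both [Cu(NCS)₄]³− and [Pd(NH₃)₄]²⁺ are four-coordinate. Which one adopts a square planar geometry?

[Pd(NH₃)₄]²⁺

For [Cu(NCS)₄]³−: Each isothiocyanate is −1; balancing the −3 overall charge requires Cu(I). Copper is a group-11 element; Cu(I) is therefore d¹⁰. A d¹⁰ ion has no crystal-field stabilisation preference between square planar and tetrahedral, so four ligands adopt the sterically favoured tetrahedral geometry. → tetrahedral.
For [Pd(NH₃)₄]²⁺: Summing ligand charges against the +2 overall charge gives an oxidation state of +2 for palladium. Palladium is a group-10 element; Pd(II) is therefore d⁸. A 4d d⁸ ion has a large crystal-field splitting; square planar leaves the high-energy d_{x²−y²} orbital empty and maximises CFSE. → square planar.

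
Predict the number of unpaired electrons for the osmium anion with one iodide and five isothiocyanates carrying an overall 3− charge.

1 unpaired electron

Summing ligand charges against the −3 overall charge gives an oxidation state of +3 for osmium.
Group 8 minus oxidation state 3 gives a d⁵ configuration.
The spin state decides the count: a 5d ion has a large Δₒ and is invariably low-spin.
An octahedral low-spin d⁵ ion is t₂g⁵e_g⁰, giving 1 unpaired electron.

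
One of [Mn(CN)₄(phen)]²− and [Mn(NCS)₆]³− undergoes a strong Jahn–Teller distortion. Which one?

[Mn(NCS)₆]³−

[Mn(CN)₄(phen)]²−: Summing ligand charges against the −2 overall charge gives an oxidation state of +2 for manganese. Mn sits in group 7, so the d-electron count is 7 − 2 = 5. Cyanide is a strong-field ligand (high in the spectrochemical series) for a first-row metal, so the complex is low-spin. The d⁵ configuration leaves the e_g set evenly filled (or empty) — no strong Jahn–Teller driving force.
[Mn(NCS)₆]³−: Ligand charges: each isothiocyanate is −1. With an overall charge of −3 the manganese centre must be in the +3 oxidation state. Manganese is a group-7 element; Mn(III) is therefore d⁴. Isothiocyanate is a weak-field ligand for a first-row metal, so the complex is high-spin. The t₂g³e_g¹ (high-spin) configuration has an unevenly filled e_g set; the Jahn–Teller theorem predicts a tetragonal distortion (typically axial elongation) to lift the degeneracy.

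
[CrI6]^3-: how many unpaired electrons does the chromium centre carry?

Each iodide is −1; balancing the −3 overall charge requires Cr(III).
Cr sits in group 6, so the d-electron count is 6 − 3 = 3.
In an octahedral field the d³ configuration is t₂g³e_g⁰ (only one arrangement possible), giving 3 unpaired electrons.

3 unpaired electrons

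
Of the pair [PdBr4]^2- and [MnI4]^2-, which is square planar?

[PdBr4]^2-

For [PdBr4]^2-: Summing ligand charges against the −2 overall charge gives an oxidation state of +2 for palladium. Pd sits in group 10, so the d-electron count is 10 − 2 = 8. A 4d d⁸ ion has a large crystal-field splitting; square planar leaves the high-energy d_{x²−y²} orbital empty and maximises CFSE. → square planar.
For [MnI4]^2-: Ligand charges: each iodide is −1. With an overall charge of −2 the manganese centre must be in the +2 oxidation state. Manganese is a group-7 element; Mn(II) is therefore d⁵. A high-spin d⁵ ion has zero CFSE in either geometry, so four ligands adopt the sterically favoured tetrahedral geometry. → tetrahedral.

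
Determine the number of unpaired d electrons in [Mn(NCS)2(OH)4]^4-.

5

Each isothiocyanate is −1; each hydroxide is −1; balancing the −4 overall charge requires Mn(II).
Manganese is a group-7 element; Mn(II) is therefore d⁵.
The spin state decides the count: Hydroxide and isothiocyanate are weak-field ligands for a first-row metal, so the complex is high-spin.
An octahedral high-spin d⁵ ion is t₂g³e_g², giving 5 unpaired electrons.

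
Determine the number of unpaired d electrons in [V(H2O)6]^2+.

3 unpaired electrons

Water is neutral; balancing the +2 overall charge requires V(II).
Group 5 minus oxidation state 2 gives a d³ configuration.
In an octahedral field the d³ configuration is t₂g³e_g⁰ (only one arrangement possible), giving 3 unpaired electrons.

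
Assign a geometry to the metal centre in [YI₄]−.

Ligand charges: each iodide is −1. With an overall charge of −1 the yttrium centre must be in the +3 oxidation state.
Yttrium is a group-3 element; Y(III) is therefore d⁰.
Coordination number: 4.
A d⁰ ion has no crystal-field stabilisation preference between square planar and tetrahedral, so four ligands adopt the sterically favoured tetrahedral geometry.

tetrahedral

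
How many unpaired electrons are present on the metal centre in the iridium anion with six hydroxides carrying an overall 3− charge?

Each hydroxide is −1; balancing the −3 overall charge requires Ir(III).
Ir sits in group 9, so the d-electron count is 9 − 3 = 6.
The spin state decides the count: a 5d ion has a large Δₒ and is invariably low-spin.
An octahedral low-spin d⁶ ion is t₂g⁶e_g⁰, giving 0 unpaired electrons.

0 unpaired electrons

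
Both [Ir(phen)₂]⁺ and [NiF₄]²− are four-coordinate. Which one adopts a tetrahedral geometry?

For [Ir(phen)₂]⁺: Ligand charges: 1,10-phenanthroline is neutral. With an overall charge of +1 the iridium centre must be in the +1 oxidation state. Ir sits in group 9, so the d-electron count is 9 − 1 = 8. A 5d d⁸ ion has a large crystal-field splitting; square planar leaves the high-energy d_{x²−y²} orbital empty and maximises CFSE. → square planar.
For [NiF₄]²−: Each fluoride is −1; balancing the −2 overall charge requires Ni(II). Group 10 minus oxidation state 2 gives a d⁸ configuration. Fluoride is a weak-field ligand. With weak-field ligands the CFSE gain from square planar is small, so a 3d d⁸ ion takes the sterically preferred tetrahedral geometry. → tetrahedral.

[NiF₄]²−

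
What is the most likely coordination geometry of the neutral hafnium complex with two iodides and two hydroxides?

tetrahedral

Each iodide is −1; each hydroxide is −1; balancing the 0 overall charge requires Hf(IV).
Hafnium is a group-4 element; Hf(IV) is therefore d⁰.
With 4 monodentate ligands the coordination number is 4.
A d⁰ ion has no crystal-field stabilisation preference between square planar and tetrahedral, so four ligands adopt the sterically favoured tetrahedral geometry.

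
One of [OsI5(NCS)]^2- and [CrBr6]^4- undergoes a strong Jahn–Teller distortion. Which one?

[CrBr6]^4-

[OsI5(NCS)]^2-: Summing ligand charges against the −2 overall charge gives an oxidation state of +4 for osmium. Osmium is a group-8 element; Os(IV) is therefore d⁴. A 5d ion has a large Δₒ and is invariably low-spin. The d⁴ configuration leaves the e_g set evenly filled (or empty) — no strong Jahn–Teller driving force.
[CrBr6]^4-: Each bromide is −1; balancing the −4 overall charge requires Cr(II). Cr sits in group 6, so the d-electron count is 6 − 2 = 4. Bromide is a weak-field ligand for a first-row metal, so the complex is high-spin. The t₂g³e_g¹ (high-spin) configuration has an unevenly filled e_g set; the Jahn–Teller theorem predicts a tetragonal distortion (typically axial elongation) to lift the degeneracy.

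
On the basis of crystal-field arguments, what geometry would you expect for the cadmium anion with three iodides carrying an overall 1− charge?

trigonal planar

Each iodide is −1; balancing the −1 overall charge requires Cd(II).
Cd sits in group 12, so the d-electron count is 12 − 2 = 10.
Coordination number: 3.
Three ligands around a d¹⁰ centre minimise repulsion in a trigonal-planar arrangement.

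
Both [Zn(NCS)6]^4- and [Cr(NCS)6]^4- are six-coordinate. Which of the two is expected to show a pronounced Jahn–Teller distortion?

[Cr(NCS)6]^4-

[Zn(NCS)6]^4-: Each isothiocyanate is −1; balancing the −4 overall charge requires Zn(II). Zn sits in group 12, so the d-electron count is 12 − 2 = 10. The d¹⁰ configuration leaves the e_g set evenly filled (or empty) — no strong Jahn–Teller driving force.
[Cr(NCS)6]^4-: Summing ligand charges against the −4 overall charge gives an oxidation state of +2 for chromium. Group 6 minus oxidation state 2 gives a d⁴ configuration. Isothiocyanate is a weak-field ligand for a first-row metal, so the complex is high-spin. The t₂g³e_g¹ (high-spin) configuration has an unevenly filled e_g set; the Jahn–Teller theorem predicts a tetragonal distortion (typically axial elongation) to lift the degeneracy.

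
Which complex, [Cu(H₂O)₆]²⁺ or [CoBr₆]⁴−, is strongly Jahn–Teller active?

[Cu(H₂O)₆]²⁺

[Cu(H₂O)₆]²⁺: Ligand charges: water is neutral. With an overall charge of +2 the copper centre must be in the +2 oxidation state. Cu sits in group 11, so the d-electron count is 11 − 2 = 9. The t₂g⁶e_g³ configuration has an unevenly filled e_g set; the Jahn–Teller theorem predicts a tetragonal distortion (typically axial elongation) to lift the degeneracy.
[CoBr₆]⁴−: Ligand charges: each bromide is −1. With an overall charge of −4 the cobalt centre must be in the +2 oxidation state. Group 9 minus oxidation state 2 gives a d⁷ configuration. Bromide is a weak-field ligand for a first-row metal, so the complex is high-spin. The d⁷ configuration leaves the e_g set evenly filled (or empty) — no strong Jahn–Teller driving force.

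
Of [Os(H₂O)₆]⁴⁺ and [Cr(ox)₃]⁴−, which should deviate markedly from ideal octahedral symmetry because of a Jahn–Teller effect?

[Cr(ox)₃]⁴−

[Os(H₂O)₆]⁴⁺: Ligand charges: water is neutral. With an overall charge of +4 the osmium centre must be in the +4 oxidation state. Group 8 minus oxidation state 4 gives a d⁴ configuration. A 5d ion has a large Δₒ and is invariably low-spin. The d⁴ configuration leaves the e_g set evenly filled (or empty) — no strong Jahn–Teller driving force.
[Cr(ox)₃]⁴−: Summing ligand charges against the −4 overall charge gives an oxidation state of +2 for chromium. Group 6 minus oxidation state 2 gives a d⁴ configuration. Oxalate is a weak-field ligand for a first-row metal, so the complex is high-spin. The t₂g³e_g¹ (high-spin) configuration has an unevenly filled e_g set; the Jahn–Teller theorem predicts a tetragonal distortion (typically axial elongation) to lift the degeneracy.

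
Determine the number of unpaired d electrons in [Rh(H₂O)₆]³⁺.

0 unpaired electrons

Water is neutral; balancing the +3 overall charge requires Rh(III).
Group 9 minus oxidation state 3 gives a d⁶ configuration.
The spin state decides the count: a 4d ion has a large Δₒ and is invariably low-spin.
An octahedral low-spin d⁶ ion is t₂g⁶e_g⁰, giving 0 unpaired electrons.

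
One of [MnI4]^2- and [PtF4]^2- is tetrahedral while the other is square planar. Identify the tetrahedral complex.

For [MnI4]^2-: Ligand charges: each iodide is −1. With an overall charge of −2 the manganese centre must be in the +2 oxidation state. Group 7 minus oxidation state 2 gives a d⁵ configuration. A high-spin d⁵ ion has zero CFSE in either geometry, so four ligands adopt the sterically favoured tetrahedral geometry. → tetrahedral.
For [PtF4]^2-: Each fluoride is −1; balancing the −2 overall charge requires Pt(II). Platinum is a group-10 element; Pt(II) is therefore d⁸. A 5d d⁸ ion has a large crystal-field splitting; square planar leaves the high-energy d_{x²−y²} orbital empty and maximises CFSE. → square planar.

[MnI4]^2-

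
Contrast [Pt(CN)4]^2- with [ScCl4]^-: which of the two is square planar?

For [Pt(CN)4]^2-: Ligand charges: each cyanide is −1. With an overall charge of −2 the platinum centre must be in the +2 oxidation state. Pt sits in group 10, so the d-electron count is 10 − 2 = 8. A 5d d⁸ ion has a large crystal-field splitting; square planar leaves the high-energy d_{x²−y²} orbital empty and maximises CFSE. → square planar.
For [ScCl4]^-: Summing ligand charges against the −1 overall charge gives an oxidation state of +3 for scandium. Group 3 minus oxidation state 3 gives a d⁰ configuration. A d⁰ ion has no crystal-field stabilisation preference between square planar and tetrahedral, so four ligands adopt the sterically favoured tetrahedral geometry. → tetrahedral.

[Pt(CN)4]^2-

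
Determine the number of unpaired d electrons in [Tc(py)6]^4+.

3

Ligand charges: pyridine is neutral. With an overall charge of +4 the technetium centre must be in the +4 oxidation state.
Technetium is a group-7 element; Tc(IV) is therefore d³.
In an octahedral field the d³ configuration is t₂g³e_g⁰ (only one arrangement possible), giving 3 unpaired electrons.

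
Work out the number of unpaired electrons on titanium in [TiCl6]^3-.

1

Summing ligand charges against the −3 overall charge gives an oxidation state of +3 for titanium.
Group 4 minus oxidation state 3 gives a d¹ configuration.
In an octahedral field the d¹ configuration is t₂g¹e_g⁰ (only one arrangement possible), giving 1 unpaired electron.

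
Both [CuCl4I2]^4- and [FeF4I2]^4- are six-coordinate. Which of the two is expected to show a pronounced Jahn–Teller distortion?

[CuCl4I2]^4-

[CuCl4I2]^4-: Each chloride is −1; each iodide is −1; balancing the −4 overall charge requires Cu(II). Group 11 minus oxidation state 2 gives a d⁹ configuration. The t₂g⁶e_g³ configuration has an unevenly filled e_g set; the Jahn–Teller theorem predicts a tetragonal distortion (typically axial elongation) to lift the degeneracy.
[FeF4I2]^4-: Each fluoride is −1; each iodide is −1; balancing the −4 overall charge requires Fe(II). Iron is a group-8 element; Fe(II) is therefore d⁶. Fluoride and iodide are weak-field ligands for a first-row metal, so the complex is high-spin. The d⁶ configuration leaves the e_g set evenly filled (or empty) — no strong Jahn–Teller driving force.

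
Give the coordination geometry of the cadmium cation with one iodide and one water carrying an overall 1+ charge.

Ligand charges: each iodide is −1; water is neutral. With an overall charge of +1 the cadmium centre must be in the +2 oxidation state.
Group 12 minus oxidation state 2 gives a d¹⁰ configuration.
Coordination number: 2.
A d¹⁰ ion with only two ligands adopts a linear arrangement (sp hybridisation; no CFSE preference).

linear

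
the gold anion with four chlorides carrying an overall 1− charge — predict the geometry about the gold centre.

Each chloride is −1; balancing the −1 overall charge requires Au(III).
Group 11 minus oxidation state 3 gives a d⁸ configuration.
With 4 monodentate ligands the coordination number is 4.
A 5d d⁸ ion has a large crystal-field splitting; square planar leaves the high-energy d_{x²−y²} orbital empty and maximises CFSE.

square planar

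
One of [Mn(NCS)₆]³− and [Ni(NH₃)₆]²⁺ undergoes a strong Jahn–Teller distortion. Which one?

[Mn(NCS)₆]³−

[Mn(NCS)₆]³−: Ligand charges: each isothiocyanate is −1. With an overall charge of −3 the manganese centre must be in the +3 oxidation state. Manganese is a group-7 element; Mn(III) is therefore d⁴. Isothiocyanate is a weak-field ligand for a first-row metal, so the complex is high-spin. The t₂g³e_g¹ (high-spin) configuration has an unevenly filled e_g set; the Jahn–Teller theorem predicts a tetragonal distortion (typically axial elongation) to lift the degeneracy.
[Ni(NH₃)₆]²⁺: Summing ligand charges against the +2 overall charge gives an oxidation state of +2 for nickel. Group 10 minus oxidation state 2 gives a d⁸ configuration. The d⁸ configuration leaves the e_g set evenly filled (or empty) — no strong Jahn–Teller driving force.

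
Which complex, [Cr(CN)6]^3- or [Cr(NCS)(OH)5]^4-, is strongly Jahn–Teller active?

[Cr(NCS)(OH)5]^4-

[Cr(CN)6]^3-: Each cyanide is −1; balancing the −3 overall charge requires Cr(III). Cr sits in group 6, so the d-electron count is 6 − 3 = 3. The d³ configuration leaves the e_g set evenly filled (or empty) — no strong Jahn–Teller driving force.
[Cr(NCS)(OH)5]^4-: Summing ligand charges against the −4 overall charge gives an oxidation state of +2 for chromium. Group 6 minus oxidation state 2 gives a d⁴ configuration. Hydroxide and isothiocyanate are weak-field ligands for a first-row metal, so the complex is high-spin. The t₂g³e_g¹ (high-spin) configuration has an unevenly filled e_g set; the Jahn–Teller theorem predicts a tetragonal distortion (typically axial elongation) to lift the degeneracy.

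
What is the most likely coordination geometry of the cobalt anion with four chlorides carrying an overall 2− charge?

Each chloride is −1; balancing the −2 overall charge requires Co(II).
Co sits in group 9, so the d-electron count is 9 − 2 = 7.
With 4 monodentate ligands the coordination number is 4.
Chloride is a weak-field ligand.
For a high-spin 3d d⁷ ion with weak-field ligands the small Δₜ gives little square-planar CFSE advantage, so four ligands adopt the sterically favoured tetrahedral geometry.

tetrahedral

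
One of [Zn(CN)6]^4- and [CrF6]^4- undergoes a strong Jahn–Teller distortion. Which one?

[CrF6]^4-

[Zn(CN)6]^4-: Each cyanide is −1; balancing the −4 overall charge requires Zn(II). Zinc is a group-12 element; Zn(II) is therefore d¹⁰. The d¹⁰ configuration leaves the e_g set evenly filled (or empty) — no strong Jahn–Teller driving force.
[CrF6]^4-: Each fluoride is −1; balancing the −4 overall charge requires Cr(II). Cr sits in group 6, so the d-electron count is 6 − 2 = 4. Fluoride is a weak-field ligand for a first-row metal, so the complex is high-spin. The t₂g³e_g¹ (high-spin) configuration has an unevenly filled e_g set; the Jahn–Teller theorem predicts a tetragonal distortion (typically axial elongation) to lift the degeneracy.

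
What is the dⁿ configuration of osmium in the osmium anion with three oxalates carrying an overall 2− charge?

Ligand charges: each oxalate is −2. With an overall charge of −2 the osmium centre must be in the +4 oxidation state.
Group 8 minus oxidation state 4 gives a d⁴ configuration.

d4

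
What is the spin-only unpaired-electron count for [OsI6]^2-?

Each iodide is −1; balancing the −2 overall charge requires Os(IV).
Os sits in group 8, so the d-electron count is 8 − 4 = 4.
The spin state decides the count: a 5d ion has a large Δₒ and is invariably low-spin.
An octahedral low-spin d⁴ ion is t₂g⁴e_g⁰, giving 2 unpaired electrons.

2 unpaired electrons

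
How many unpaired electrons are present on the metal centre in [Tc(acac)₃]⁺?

3 unpaired electrons

Each acetylacetonate is −1; balancing the +1 overall charge requires Tc(IV).
Technetium is a group-7 element; Tc(IV) is therefore d³.
Counting donor atoms: 3×acetylacetonate (bidentate) → 6 donors. Coordination number = 6.
In an octahedral field the d³ configuration is t₂g³e_g⁰ (only one arrangement possible), giving 3 unpaired electrons.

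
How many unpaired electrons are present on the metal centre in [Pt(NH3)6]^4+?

Ligand charges: ammonia is neutral. With an overall charge of +4 the platinum centre must be in the +4 oxidation state.
Group 10 minus oxidation state 4 gives a d⁶ configuration.
The spin state decides the count: a 5d ion has a large Δₒ and is invariably low-spin.
An octahedral low-spin d⁶ ion is t₂g⁶e_g⁰, giving 0 unpaired electrons.

0 unpaired electrons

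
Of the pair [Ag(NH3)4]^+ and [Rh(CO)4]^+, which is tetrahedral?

[Ag(NH3)4]^+

For [Ag(NH3)4]^+: Summing ligand charges against the +1 overall charge gives an oxidation state of +1 for silver. Group 11 minus oxidation state 1 gives a d¹⁰ configuration. A d¹⁰ ion has no crystal-field stabilisation preference between square planar and tetrahedral, so four ligands adopt the sterically favoured tetrahedral geometry. → tetrahedral.
For [Rh(CO)4]^+: Ligand charges: carbonyl is neutral. With an overall charge of +1 the rhodium centre must be in the +1 oxidation state. Rh sits in group 9, so the d-electron count is 9 − 1 = 8. A 4d d⁸ ion has a large crystal-field splitting; square planar leaves the high-energy d_{x²−y²} orbital empty and maximises CFSE. → square planar.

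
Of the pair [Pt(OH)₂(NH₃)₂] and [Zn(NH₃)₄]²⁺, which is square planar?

For [Pt(OH)₂(NH₃)₂]: Each hydroxide is −1; ammonia is neutral; balancing the 0 overall charge requires Pt(II). Pt sits in group 10, so the d-electron count is 10 − 2 = 8. A 5d d⁸ ion has a large crystal-field splitting; square planar leaves the high-energy d_{x²−y²} orbital empty and maximises CFSE. → square planar.
For [Zn(NH₃)₄]²⁺: Summing ligand charges against the +2 overall charge gives an oxidation state of +2 for zinc. Group 12 minus oxidation state 2 gives a d¹⁰ configuration. A d¹⁰ ion has no crystal-field stabilisation preference between square planar and tetrahedral, so four ligands adopt the sterically favoured tetrahedral geometry. → tetrahedral.

[Pt(OH)₂(NH₃)₂]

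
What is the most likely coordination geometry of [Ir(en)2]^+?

square planar

Summing ligand charges against the +1 overall charge gives an oxidation state of +1 for iridium.
Ir sits in group 9, so the d-electron count is 9 − 1 = 8.
Counting donor atoms: 2×ethylenediamine (bidentate) → 4 donors. Coordination number = 4.
A 5d d⁸ ion has a large crystal-field splitting; square planar leaves the high-energy d_{x²−y²} orbital empty and maximises CFSE.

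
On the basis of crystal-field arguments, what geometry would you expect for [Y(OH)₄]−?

tetrahedral

Summing ligand charges against the −1 overall charge gives an oxidation state of +3 for yttrium.
Y sits in group 3, so the d-electron count is 3 − 3 = 0.
Coordination number: 4.
A d⁰ ion has no crystal-field stabilisation preference between square planar and tetrahedral, so four ligands adopt the sterically favoured tetrahedral geometry.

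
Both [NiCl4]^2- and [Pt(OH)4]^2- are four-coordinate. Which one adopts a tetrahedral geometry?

For [NiCl4]^2-: Each chloride is −1; balancing the −2 overall charge requires Ni(II). Ni sits in group 10, so the d-electron count is 10 − 2 = 8. Chloride is a weak-field ligand. With weak-field ligands the CFSE gain from square planar is small, so a 3d d⁸ ion takes the sterically preferred tetrahedral geometry. → tetrahedral.
For [Pt(OH)4]^2-: Each hydroxide is −1; balancing the −2 overall charge requires Pt(II). Group 10 minus oxidation state 2 gives a d⁸ configuration. A 5d d⁸ ion has a large crystal-field splitting; square planar leaves the high-energy d_{x²−y²} orbital empty and maximises CFSE. → square planar.

[NiCl4]^2-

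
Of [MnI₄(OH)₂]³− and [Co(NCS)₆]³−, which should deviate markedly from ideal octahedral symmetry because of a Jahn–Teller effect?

[MnI₄(OH)₂]³−

[MnI₄(OH)₂]³−: Summing ligand charges against the −3 overall charge gives an oxidation state of +3 for manganese. Manganese is a group-7 element; Mn(III) is therefore d⁴. Hydroxide and iodide are weak-field ligands for a first-row metal, so the complex is high-spin. The t₂g³e_g¹ (high-spin) configuration has an unevenly filled e_g set; the Jahn–Teller theorem predicts a tetragonal distortion (typically axial elongation) to lift the degeneracy.
[Co(NCS)₆]³−: Ligand charges: each isothiocyanate is −1. With an overall charge of −3 the cobalt centre must be in the +3 oxidation state. Cobalt is a group-9 element; Co(III) is therefore d⁶. Co(III) has an exceptionally large octahedral splitting and is low-spin with essentially every ligand except fluoride. The d⁶ configuration leaves the e_g set evenly filled (or empty) — no strong Jahn–Teller driving force.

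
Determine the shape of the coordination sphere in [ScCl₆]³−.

Summing ligand charges against the −3 overall charge gives an oxidation state of +3 for scandium.
Group 3 minus oxidation state 3 gives a d⁰ configuration.
Coordination number: 6.
Six donors around a single metal centre give an octahedral coordination sphere.

octahedral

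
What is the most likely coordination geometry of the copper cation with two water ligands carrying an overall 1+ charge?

Summing ligand charges against the +1 overall charge gives an oxidation state of +1 for copper.
Group 11 minus oxidation state 1 gives a d¹⁰ configuration.
With 2 monodentate ligands the coordination number is 2.
A d¹⁰ ion with only two ligands adopts a linear arrangement (sp hybridisation; no CFSE preference).

linear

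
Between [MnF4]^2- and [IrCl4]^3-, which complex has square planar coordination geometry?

[IrCl4]^3-

For [MnF4]^2-: Summing ligand charges against the −2 overall charge gives an oxidation state of +2 for manganese. Manganese is a group-7 element; Mn(II) is therefore d⁵. A high-spin d⁵ ion has zero CFSE in either geometry, so four ligands adopt the sterically favoured tetrahedral geometry. → tetrahedral.
For [IrCl4]^3-: Summing ligand charges against the −3 overall charge gives an oxidation state of +1 for iridium. Iridium is a group-9 element; Ir(I) is therefore d⁸. A 5d d⁸ ion has a large crystal-field splitting; square planar leaves the high-energy d_{x²−y²} orbital empty and maximises CFSE. → square planar.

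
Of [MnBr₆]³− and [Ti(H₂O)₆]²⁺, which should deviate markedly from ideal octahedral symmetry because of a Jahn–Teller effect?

[MnBr₆]³−: Ligand charges: each bromide is −1. With an overall charge of −3 the manganese centre must be in the +3 oxidation state. Mn sits in group 7, so the d-electron count is 7 − 3 = 4. Bromide is a weak-field ligand for a first-row metal, so the complex is high-spin. The t₂g³e_g¹ (high-spin) configuration has an unevenly filled e_g set; the Jahn–Teller theorem predicts a tetragonal distortion (typically axial elongation) to lift the degeneracy.
[Ti(H₂O)₆]²⁺: Summing ligand charges against the +2 overall charge gives an oxidation state of +2 for titanium. Titanium is a group-4 element; Ti(II) is therefore d². The d² configuration leaves the e_g set evenly filled (or empty) — no strong Jahn–Teller driving force.

[MnBr₆]³−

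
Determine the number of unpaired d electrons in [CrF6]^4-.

Ligand charges: each fluoride is −1. With an overall charge of −4 the chromium centre must be in the +2 oxidation state.
Chromium is a group-6 element; Cr(II) is therefore d⁴.
The spin state decides the count: Fluoride is a weak-field ligand for a first-row metal, so the complex is high-spin.
An octahedral high-spin d⁴ ion is t₂g³e_g¹, giving 4 unpaired electrons.

4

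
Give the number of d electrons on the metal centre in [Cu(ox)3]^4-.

Summing ligand charges against the −4 overall charge gives an oxidation state of +2 for copper.
Group 11 minus oxidation state 2 gives a d⁹ configuration.

d⁹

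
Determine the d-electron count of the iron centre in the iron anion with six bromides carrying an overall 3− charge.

d5

Ligand charges: each bromide is −1. With an overall charge of −3 the iron centre must be in the +3 oxidation state.
Fe sits in group 8, so the d-electron count is 8 − 3 = 5.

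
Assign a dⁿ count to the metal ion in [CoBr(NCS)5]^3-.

d⁶

Each bromide is −1; each isothiocyanate is −1; balancing the −3 overall charge requires Co(III).
Cobalt is a group-9 element; Co(III) is therefore d⁶.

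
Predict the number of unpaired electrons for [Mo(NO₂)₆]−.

Each nitro (N-bound nitrite) is −1; balancing the −1 overall charge requires Mo(V).
Mo sits in group 6, so the d-electron count is 6 − 5 = 1.
In an octahedral field the d¹ configuration is t₂g¹e_g⁰ (only one arrangement possible), giving 1 unpaired electron.

1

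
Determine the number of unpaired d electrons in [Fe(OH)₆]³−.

5 unpaired electrons

Summing ligand charges against the −3 overall charge gives an oxidation state of +3 for iron.
Fe sits in group 8, so the d-electron count is 8 − 3 = 5.
The spin state decides the count: Hydroxide is a weak-field ligand for a first-row metal, so the complex is high-spin.
An octahedral high-spin d⁵ ion is t₂g³e_g², giving 5 unpaired electrons.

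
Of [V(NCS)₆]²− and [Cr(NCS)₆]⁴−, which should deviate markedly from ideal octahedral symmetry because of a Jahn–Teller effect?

[Cr(NCS)₆]⁴−

[V(NCS)₆]²−: Ligand charges: each isothiocyanate is −1. With an overall charge of −2 the vanadium centre must be in the +4 oxidation state. Vanadium is a group-5 element; V(IV) is therefore d¹. The d¹ configuration leaves the e_g set evenly filled (or empty) — no strong Jahn–Teller driving force.
[Cr(NCS)₆]⁴−: Summing ligand charges against the −4 overall charge gives an oxidation state of +2 for chromium. Group 6 minus oxidation state 2 gives a d⁴ configuration. Isothiocyanate is a weak-field ligand for a first-row metal, so the complex is high-spin. The t₂g³e_g¹ (high-spin) configuration has an unevenly filled e_g set; the Jahn–Teller theorem predicts a tetragonal distortion (typically axial elongation) to lift the degeneracy.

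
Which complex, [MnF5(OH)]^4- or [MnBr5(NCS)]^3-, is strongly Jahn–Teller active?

[MnF5(OH)]^4-: Summing ligand charges against the −4 overall charge gives an oxidation state of +2 for manganese. Manganese is a group-7 element; Mn(II) is therefore d⁵. Fluoride and hydroxide are weak-field ligands for a first-row metal, so the complex is high-spin. The d⁵ configuration leaves the e_g set evenly filled (or empty) — no strong Jahn–Teller driving force.
[MnBr5(NCS)]^3-: Summing ligand charges against the −3 overall charge gives an oxidation state of +3 for manganese. Mn sits in group 7, so the d-electron count is 7 − 3 = 4. Bromide and isothiocyanate are weak-field ligands for a first-row metal, so the complex is high-spin. The t₂g³e_g¹ (high-spin) configuration has an unevenly filled e_g set; the Jahn–Teller theorem predicts a tetragonal distortion (typically axial elongation) to lift the degeneracy.

[MnBr5(NCS)]^3-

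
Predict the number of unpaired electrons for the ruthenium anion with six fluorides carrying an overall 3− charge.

1 unpaired electron

Summing ligand charges against the −3 overall charge gives an oxidation state of +3 for ruthenium.
Ruthenium is a group-8 element; Ru(III) is therefore d⁵.
The spin state decides the count: a 4d ion has a large Δₒ and is invariably low-spin.
An octahedral low-spin d⁵ ion is t₂g⁵e_g⁰, giving 1 unpaired electron.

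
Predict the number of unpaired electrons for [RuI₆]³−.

1

Ligand charges: each iodide is −1. With an overall charge of −3 the ruthenium centre must be in the +3 oxidation state.
Group 8 minus oxidation state 3 gives a d⁵ configuration.
The spin state decides the count: a 4d ion has a large Δₒ and is invariably low-spin.
An octahedral low-spin d⁵ ion is t₂g⁵e_g⁰, giving 1 unpaired electron.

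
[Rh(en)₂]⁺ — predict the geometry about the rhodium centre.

square planar

Ligand charges: ethylenediamine is neutral. With an overall charge of +1 the rhodium centre must be in the +1 oxidation state.
Group 9 minus oxidation state 1 gives a d⁸ configuration.
Counting donor atoms: 2×ethylenediamine (bidentate) → 4 donors. Coordination number = 4.
A 4d d⁸ ion has a large crystal-field splitting; square planar leaves the high-energy d_{x²−y²} orbital empty and maximises CFSE.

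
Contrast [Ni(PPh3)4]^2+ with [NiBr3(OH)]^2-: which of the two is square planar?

[Ni(PPh3)4]^2+

For [Ni(PPh3)4]^2+: Summing ligand charges against the +2 overall charge gives an oxidation state of +2 for nickel. Nickel is a group-10 element; Ni(II) is therefore d⁸. Triphenylphosphine is a strong-field ligand (high in the spectrochemical series). A 3d d⁸ ion with strong-field ligands gains enough CFSE to favour square planar over tetrahedral. → square planar.
For [NiBr3(OH)]^2-: Summing ligand charges against the −2 overall charge gives an oxidation state of +2 for nickel. Group 10 minus oxidation state 2 gives a d⁸ configuration. Bromide and hydroxide are weak-field ligands. With weak-field ligands the CFSE gain from square planar is small, so a 3d d⁸ ion takes the sterically preferred tetrahedral geometry. → tetrahedral.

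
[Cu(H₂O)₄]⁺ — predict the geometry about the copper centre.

tetrahedral

Water is neutral; balancing the +1 overall charge requires Cu(I).
Group 11 minus oxidation state 1 gives a d¹⁰ configuration.
Coordination number: 4.
A d¹⁰ ion has no crystal-field stabilisation preference between square planar and tetrahedral, so four ligands adopt the sterically favoured tetrahedral geometry.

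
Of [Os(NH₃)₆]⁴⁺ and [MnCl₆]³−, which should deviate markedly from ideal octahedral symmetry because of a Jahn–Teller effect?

[Os(NH₃)₆]⁴⁺: Summing ligand charges against the +4 overall charge gives an oxidation state of +4 for osmium. Os sits in group 8, so the d-electron count is 8 − 4 = 4. A 5d ion has a large Δₒ and is invariably low-spin. The d⁴ configuration leaves the e_g set evenly filled (or empty) — no strong Jahn–Teller driving force.
[MnCl₆]³−: Each chloride is −1; balancing the −3 overall charge requires Mn(III). Mn sits in group 7, so the d-electron count is 7 − 3 = 4. Chloride is a weak-field ligand for a first-row metal, so the complex is high-spin. The t₂g³e_g¹ (high-spin) configuration has an unevenly filled e_g set; the Jahn–Teller theorem predicts a tetragonal distortion (typically axial elongation) to lift the degeneracy.

[MnCl₆]³−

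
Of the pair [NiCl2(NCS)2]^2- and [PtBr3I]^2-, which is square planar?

[PtBr3I]^2-

For [NiCl2(NCS)2]^2-: Summing ligand charges against the −2 overall charge gives an oxidation state of +2 for nickel. Ni sits in group 10, so the d-electron count is 10 − 2 = 8. Chloride and isothiocyanate are weak-field ligands. With weak-field ligands the CFSE gain from square planar is small, so a 3d d⁸ ion takes the sterically preferred tetrahedral geometry. → tetrahedral.
For [PtBr3I]^2-: Ligand charges: each bromide is −1; each iodide is −1. With an overall charge of −2 the platinum centre must be in the +2 oxidation state. Platinum is a group-10 element; Pt(II) is therefore d⁸. A 5d d⁸ ion has a large crystal-field splitting; square planar leaves the high-energy d_{x²−y²} orbital empty and maximises CFSE. → square planar.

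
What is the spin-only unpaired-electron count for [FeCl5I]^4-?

Summing ligand charges against the −4 overall charge gives an oxidation state of +2 for iron.
Group 8 minus oxidation state 2 gives a d⁶ configuration.
The spin state decides the count: Chloride and iodide are weak-field ligands for a first-row metal, so the complex is high-spin.
An octahedral high-spin d⁶ ion is t₂g⁴e_g², giving 4 unpaired electrons.

4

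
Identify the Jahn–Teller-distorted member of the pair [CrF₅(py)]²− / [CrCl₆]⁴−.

[CrF₅(py)]²−: Each fluoride is −1; pyridine is neutral; balancing the −2 overall charge requires Cr(III). Chromium is a group-6 element; Cr(III) is therefore d³. The d³ configuration leaves the e_g set evenly filled (or empty) — no strong Jahn–Teller driving force.
[CrCl₆]⁴−: Ligand charges: each chloride is −1. With an overall charge of −4 the chromium centre must be in the +2 oxidation state. Chromium is a group-6 element; Cr(II) is therefore d⁴. Chloride is a weak-field ligand for a first-row metal, so the complex is high-spin. The t₂g³e_g¹ (high-spin) configuration has an unevenly filled e_g set; the Jahn–Teller theorem predicts a tetragonal distortion (typically axial elongation) to lift the degeneracy.

[CrCl₆]⁴−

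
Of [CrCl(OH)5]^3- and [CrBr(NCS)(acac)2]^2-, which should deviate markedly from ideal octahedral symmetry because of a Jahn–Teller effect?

[CrCl(OH)5]^3-: Each chloride is −1; each hydroxide is −1; balancing the −3 overall charge requires Cr(III). Cr sits in group 6, so the d-electron count is 6 − 3 = 3. The d³ configuration leaves the e_g set evenly filled (or empty) — no strong Jahn–Teller driving force.
[CrBr(NCS)(acac)2]^2-: Each bromide is −1; each isothiocyanate is −1; each acetylacetonate is −1; balancing the −2 overall charge requires Cr(II). Chromium is a group-6 element; Cr(II) is therefore d⁴. Acetylacetonate, bromide, and isothiocyanate are weak-field ligands for a first-row metal, so the complex is high-spin. The t₂g³e_g¹ (high-spin) configuration has an unevenly filled e_g set; the Jahn–Teller theorem predicts a tetragonal distortion (typically axial elongation) to lift the degeneracy.

[CrBr(NCS)(acac)2]^2-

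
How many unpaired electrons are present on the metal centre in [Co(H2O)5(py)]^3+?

0

Summing ligand charges against the +3 overall charge gives an oxidation state of +3 for cobalt.
Co sits in group 9, so the d-electron count is 9 − 3 = 6.
The spin state decides the count: Co(III) has an exceptionally large octahedral splitting and is low-spin with essentially every ligand except fluoride.
An octahedral low-spin d⁶ ion is t₂g⁶e_g⁰, giving 0 unpaired electrons.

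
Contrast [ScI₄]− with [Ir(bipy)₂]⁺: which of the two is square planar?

[Ir(bipy)₂]⁺

For [ScI₄]−: Ligand charges: each iodide is −1. With an overall charge of −1 the scandium centre must be in the +3 oxidation state. Group 3 minus oxidation state 3 gives a d⁰ configuration. A d⁰ ion has no crystal-field stabilisation preference between square planar and tetrahedral, so four ligands adopt the sterically favoured tetrahedral geometry. → tetrahedral.
For [Ir(bipy)₂]⁺: Ligand charges: 2,2′-bipyridine is neutral. With an overall charge of +1 the iridium centre must be in the +1 oxidation state. Ir sits in group 9, so the d-electron count is 9 − 1 = 8. A 5d d⁸ ion has a large crystal-field splitting; square planar leaves the high-energy d_{x²−y²} orbital empty and maximises CFSE. → square planar.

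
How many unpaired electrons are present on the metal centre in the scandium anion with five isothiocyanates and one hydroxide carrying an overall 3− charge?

0 unpaired electrons

Ligand charges: each isothiocyanate is −1; each hydroxide is −1. With an overall charge of −3 the scandium centre must be in the +3 oxidation state.
Sc sits in group 3, so the d-electron count is 3 − 3 = 0.
In an octahedral field the d⁰ configuration is t₂g⁰e_g⁰, giving 0 unpaired electrons.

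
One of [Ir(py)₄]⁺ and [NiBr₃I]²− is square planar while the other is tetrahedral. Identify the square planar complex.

[Ir(py)₄]⁺

For [Ir(py)₄]⁺: Summing ligand charges against the +1 overall charge gives an oxidation state of +1 for iridium. Group 9 minus oxidation state 1 gives a d⁸ configuration. A 5d d⁸ ion has a large crystal-field splitting; square planar leaves the high-energy d_{x²−y²} orbital empty and maximises CFSE. → square planar.
For [NiBr₃I]²−: Summing ligand charges against the −2 overall charge gives an oxidation state of +2 for nickel. Group 10 minus oxidation state 2 gives a d⁸ configuration. Bromide and iodide are weak-field ligands. With weak-field ligands the CFSE gain from square planar is small, so a 3d d⁸ ion takes the sterically preferred tetrahedral geometry. → tetrahedral.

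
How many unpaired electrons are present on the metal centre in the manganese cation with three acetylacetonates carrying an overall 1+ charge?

Summing ligand charges against the +1 overall charge gives an oxidation state of +4 for manganese.
Manganese is a group-7 element; Mn(IV) is therefore d³.
Counting donor atoms: 3×acetylacetonate (bidentate) → 6 donors. Coordination number = 6.
In an octahedral field the d³ configuration is t₂g³e_g⁰ (only one arrangement possible), giving 3 unpaired electrons.

3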